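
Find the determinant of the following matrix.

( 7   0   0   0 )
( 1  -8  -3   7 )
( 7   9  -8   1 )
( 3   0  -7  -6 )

Expand along row 1 (it has 3 zeros):
  + (7) · M_11   where M_11 = det([-8 -3 7; 9 -8 1; 0 -7 -6]) = -1043
det = (+1)·(7)·(-1043) = -7301

-7301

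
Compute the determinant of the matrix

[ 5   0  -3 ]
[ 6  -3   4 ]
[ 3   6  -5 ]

Expand along row 1:
  + 5 · |-3 4; 6 -5| = 5·(15 − 24) = -45
  + (-3) · |6 -3; 3 6| = (-3)·(36 − (-9)) = -135
Sum: (-45) + (-135) = -180

-180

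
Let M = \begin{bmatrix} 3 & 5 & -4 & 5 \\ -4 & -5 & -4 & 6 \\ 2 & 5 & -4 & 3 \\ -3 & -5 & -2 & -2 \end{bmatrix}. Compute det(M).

Expand along row 1:
  + (3) · M_11   where M_11 = det([-5 -4 6; 5 -4 3; -5 -2 -2]) = -230
  − (5) · M_12   where M_12 = det([-4 -4 6; 2 -4 3; -3 -2 -2]) = -132
  + (-4) · M_13   where M_13 = det([-4 -5 6; 2 5 3; -3 -5 -2]) = 35
  − (5) · M_14   where M_14 = det([-4 -5 -4; 2 5 -4; -3 -5 -2]) = 20
det = (+1)·(3)·(-230) + (-1)·(5)·(-132) + (+1)·(-4)·(35) + (-1)·(5)·(20) = -270

-270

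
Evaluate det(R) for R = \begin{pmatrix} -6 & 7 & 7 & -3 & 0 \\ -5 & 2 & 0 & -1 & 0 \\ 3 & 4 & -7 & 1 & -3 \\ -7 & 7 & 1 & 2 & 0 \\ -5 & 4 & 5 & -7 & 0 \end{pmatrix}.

|R| = -1260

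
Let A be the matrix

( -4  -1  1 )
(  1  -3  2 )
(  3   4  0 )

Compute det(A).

Expand along column 3:
  + 1 · |1 -3; 3 4| = 1·(4 − (-9)) = 13
  − 2 · |-4 -1; 3 4| = −2·(-16 − (-3)) = 26
Sum: (13) + (26) = 39

39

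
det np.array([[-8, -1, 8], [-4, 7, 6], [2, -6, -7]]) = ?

The determinant is 200.

Expand along column 1:
  + (-8) · |7 6; -6 -7| = (-8)·(-49 − (-36)) = 104
  − (-4) · |-1 8; -6 -7| = −(-4)·(7 − (-48)) = 220
  + 2 · |-1 8; 7 6| = 2·(-6 − 56) = -124
Sum: (104) + (220) + (-124) = 200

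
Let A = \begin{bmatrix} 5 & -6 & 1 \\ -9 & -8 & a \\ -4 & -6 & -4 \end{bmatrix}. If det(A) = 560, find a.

Expanding along the row containing a, det(A) is linear in a: det(A) = (54)·a + (398).
Set (54)·a + (398) = 560  ⇒  (54)·a = 162  ⇒  a = 3.

a = 3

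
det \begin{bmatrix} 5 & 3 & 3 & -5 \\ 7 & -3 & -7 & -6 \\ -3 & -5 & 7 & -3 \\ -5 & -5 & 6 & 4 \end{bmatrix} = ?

The determinant is -2176.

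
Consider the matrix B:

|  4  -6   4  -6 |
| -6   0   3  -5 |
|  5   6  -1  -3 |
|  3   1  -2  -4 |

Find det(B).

Expand along row 2 (it has 1 zero):
  − (-6) · M_21   where M_21 = det([-6 4 -6; 6 -1 -3; 1 -2 -4]) = 162
  − (3) · M_23   where M_23 = det([4 -6 -6; 5 6 -3; 3 1 -4]) = -72
  + (-5) · M_24   where M_24 = det([4 -6 4; 5 6 -1; 3 1 -2]) = -138
det = (-1)·(-6)·(162) + (-1)·(3)·(-72) + (+1)·(-5)·(-138) = 1878

1878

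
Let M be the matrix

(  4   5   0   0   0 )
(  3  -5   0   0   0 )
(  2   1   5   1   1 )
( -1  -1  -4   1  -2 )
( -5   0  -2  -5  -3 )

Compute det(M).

M is block lower-triangular with a 2×2 block and a 3×3 block on the diagonal, so its determinant equals the product of the determinants of the diagonal blocks.
det of the 2×2 block = -35
det of the 3×3 block = -51
det = (-35)·(-51) = 1785

det(M) = 1785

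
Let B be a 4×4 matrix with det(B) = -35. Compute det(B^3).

The determinant is -42875.

det(B^3) = (det B)^3 = (-35)^3 = -42875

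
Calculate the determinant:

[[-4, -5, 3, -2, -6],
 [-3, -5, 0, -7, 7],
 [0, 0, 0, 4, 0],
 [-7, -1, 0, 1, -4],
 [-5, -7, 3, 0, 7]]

Expand along row 3 (it has 4 zeros):
  − (4) · M_34   where M_34 = det([-4 -5 3 -6; -3 -5 0 7; -7 -1 0 -4; -5 -7 3 7]) = -963
det = (-1)·(4)·(-963) = 3852

3852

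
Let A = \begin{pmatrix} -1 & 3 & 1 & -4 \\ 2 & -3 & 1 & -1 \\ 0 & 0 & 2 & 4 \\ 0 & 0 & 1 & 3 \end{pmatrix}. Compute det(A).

The determinant is -6.

A is block upper-triangular with a 2×2 block and a 2×2 block on the diagonal, so its determinant equals the product of the determinants of the diagonal blocks.
det of the 2×2 block = -3
det of the 2×2 block = 2
det = (-3)·(2) = -6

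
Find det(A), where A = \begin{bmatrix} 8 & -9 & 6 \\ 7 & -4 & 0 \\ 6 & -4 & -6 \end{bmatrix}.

det(A) = -210

Expand along column 3:
  + 6 · |7 -4; 6 -4| = 6·(-28 − (-24)) = -24
  + (-6) · |8 -9; 7 -4| = (-6)·(-32 − (-63)) = -186
Sum: (-24) + (-186) = -210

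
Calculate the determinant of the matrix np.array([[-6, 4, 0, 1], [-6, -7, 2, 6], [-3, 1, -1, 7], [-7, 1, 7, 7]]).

The determinant is -2852.

Expand along row 1 (it has 1 zero):
  + (-6) · M_11   where M_11 = det([-7 2 6; 1 -1 7; 1 7 7]) = 440
  − (4) · M_12   where M_12 = det([-6 2 6; -3 -1 7; -7 7 7]) = 112
  − (1) · M_14   where M_14 = det([-6 -7 2; -3 1 -1; -7 1 7]) = -236
det = (+1)·(-6)·(440) + (-1)·(4)·(112) + (-1)·(1)·(-236) = -2852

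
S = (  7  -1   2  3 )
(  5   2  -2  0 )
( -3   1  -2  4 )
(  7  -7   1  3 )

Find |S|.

Expand along row 2 (it has 1 zero):
  − (5) · M_21   where M_21 = det([-1 2 3; 1 -2 4; -7 1 3]) = -91
  + (2) · M_22   where M_22 = det([7 2 3; -3 -2 4; 7 1 3]) = 37
  − (-2) · M_23   where M_23 = det([7 -1 3; -3 1 4; 7 -7 3]) = 222
det = (-1)·(5)·(-91) + (+1)·(2)·(37) + (-1)·(-2)·(222) = 973

973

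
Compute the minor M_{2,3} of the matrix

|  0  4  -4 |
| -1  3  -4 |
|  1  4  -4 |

Delete row 2 and column 3; the remaining 2×2 submatrix is [0 4; 1 4].
Its determinant is 0·4 − 4·1 = -4.

-4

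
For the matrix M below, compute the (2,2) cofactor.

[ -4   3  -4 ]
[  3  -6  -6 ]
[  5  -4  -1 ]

24

Delete row 2 and column 2; the remaining 2×2 submatrix is [-4 -4; 5 -1].
Its determinant is (-4)·(-1) − (-4)·5 = 24.
The cofactor carries sign (−1)^(2+2) = +1, so C_{2,2} = +(24) = 24.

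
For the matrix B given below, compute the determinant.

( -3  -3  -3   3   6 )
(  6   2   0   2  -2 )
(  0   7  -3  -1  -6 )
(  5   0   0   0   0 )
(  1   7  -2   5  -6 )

|B| = -60

Expand along row 4 (it has 4 zeros):
  − (5) · M_41   where M_41 = det([-3 -3 3 6; 2 0 2 -2; 7 -3 -1 -6; 7 -2 5 -6]) = 12
det = (-1)·(5)·(12) = -60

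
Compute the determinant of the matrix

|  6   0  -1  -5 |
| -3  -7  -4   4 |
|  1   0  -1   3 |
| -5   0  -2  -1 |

-637

Expand along column 2 (it has 3 zeros):
  + (-7) · M_22   where M_22 = det([6 -1 -5; 1 -1 3; -5 -2 -1]) = 91
det = (+1)·(-7)·(91) = -637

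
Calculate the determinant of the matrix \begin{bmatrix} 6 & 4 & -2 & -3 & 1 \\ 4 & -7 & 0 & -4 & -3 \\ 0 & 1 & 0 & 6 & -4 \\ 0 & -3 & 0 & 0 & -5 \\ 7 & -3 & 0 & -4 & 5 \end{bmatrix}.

The determinant is 336.

Expand along column 3 (it has 4 zeros):
  + (-2) · M_13   where M_13 = det([4 -7 -4 -3; 0 1 6 -4; 0 -3 0 -5; 7 -3 -4 5]) = -168
det = (+1)·(-2)·(-168) = 336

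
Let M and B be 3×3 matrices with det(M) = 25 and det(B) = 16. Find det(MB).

det(MB) = det(M)·det(B) = (25)·(16) = 400

The determinant is 400.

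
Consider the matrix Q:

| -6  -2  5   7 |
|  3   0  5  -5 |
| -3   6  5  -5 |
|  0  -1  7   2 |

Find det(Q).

det(Q) = 1098

Expand along row 2 (it has 1 zero):
  − (3) · M_21   where M_21 = det([-2 5 7; 6 5 -5; -1 7 2]) = 204
  − (5) · M_23   where M_23 = det([-6 -2 7; -3 6 -5; 0 -1 2]) = -33
  + (-5) · M_24   where M_24 = det([-6 -2 5; -3 6 5; 0 -1 7]) = -309
det = (-1)·(3)·(204) + (-1)·(5)·(-33) + (+1)·(-5)·(-309) = 1098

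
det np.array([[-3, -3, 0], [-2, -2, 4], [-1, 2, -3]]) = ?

Expand along column 3:
  − 4 · |-3 -3; -1 2| = −4·(-6 − 3) = 36
  + (-3) · |-3 -3; -2 -2| = (-3)·(6 − 6) = 0
Sum: (36) + (0) = 36

36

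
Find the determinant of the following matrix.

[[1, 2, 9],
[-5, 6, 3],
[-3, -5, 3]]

432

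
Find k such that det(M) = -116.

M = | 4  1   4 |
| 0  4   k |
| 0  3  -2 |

Expanding along the row containing k, det(M) is linear in k: det(M) = (-12)·k + (-32).
Set (-12)·k + (-32) = -116  ⇒  (-12)·k = -84  ⇒  k = 7.

7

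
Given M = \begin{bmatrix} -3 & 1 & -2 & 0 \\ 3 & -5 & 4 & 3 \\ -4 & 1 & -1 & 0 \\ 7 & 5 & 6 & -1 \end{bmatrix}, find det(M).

Expand along column 4 (it has 2 zeros):
  + (3) · M_24   where M_24 = det([-3 1 -2; -4 1 -1; 7 5 6]) = 38
  + (-1) · M_44   where M_44 = det([-3 1 -2; 3 -5 4; -4 1 -1]) = 18
det = (+1)·(3)·(38) + (+1)·(-1)·(18) = 96

96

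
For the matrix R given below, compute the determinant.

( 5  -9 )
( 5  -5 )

det(R) = 5·(-5) − (-9)·5 = -25 − (-45) = 20

|R| = 20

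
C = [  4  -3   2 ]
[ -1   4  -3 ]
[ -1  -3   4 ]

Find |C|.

21

Expand along row 1:
  + 4 · |4 -3; -3 4| = 4·(16 − 9) = 28
  − (-3) · |-1 -3; -1 4| = −(-3)·(-4 − 3) = -21
  + 2 · |-1 4; -1 -3| = 2·(3 − (-4)) = 14
Sum: (28) + (-21) + (14) = 21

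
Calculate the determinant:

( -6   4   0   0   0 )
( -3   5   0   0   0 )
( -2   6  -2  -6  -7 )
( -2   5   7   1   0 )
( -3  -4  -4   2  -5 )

The matrix is block lower-triangular with a 2×2 block and a 3×3 block on the diagonal, so its determinant equals the product of the determinants of the diagonal blocks.
det of the 2×2 block = -18
det of the 3×3 block = -326
det = (-18)·(-326) = 5868

5868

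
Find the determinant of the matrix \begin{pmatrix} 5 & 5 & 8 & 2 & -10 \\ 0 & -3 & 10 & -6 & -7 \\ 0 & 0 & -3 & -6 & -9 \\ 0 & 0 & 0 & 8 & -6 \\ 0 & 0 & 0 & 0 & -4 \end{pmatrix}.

The determinant is -1440.

The matrix is upper triangular, so the determinant is the product of the diagonal entries:
det = (5) · (-3) · (-3) · (8) · (-4) = -1440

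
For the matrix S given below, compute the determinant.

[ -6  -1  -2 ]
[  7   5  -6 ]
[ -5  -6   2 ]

Expand along column 1:
  + (-6) · |5 -6; -6 2| = (-6)·(10 − 36) = 156
  − 7 · |-1 -2; -6 2| = −7·(-2 − 12) = 98
  + (-5) · |-1 -2; 5 -6| = (-5)·(6 − (-10)) = -80
Sum: (156) + (98) + (-80) = 174

174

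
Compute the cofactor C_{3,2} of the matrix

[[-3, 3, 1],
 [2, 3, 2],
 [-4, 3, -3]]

8

Delete row 3 and column 2; the remaining 2×2 submatrix is [-3 1; 2 2].
Its determinant is (-3)·2 − 1·2 = -8.
The cofactor carries sign (−1)^(3+2) = −1, so C_{3,2} = −(-8) = 8.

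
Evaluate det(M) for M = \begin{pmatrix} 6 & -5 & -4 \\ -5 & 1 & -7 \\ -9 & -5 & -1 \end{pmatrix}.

The determinant is -642.

Expand along column 1:
  + 6 · |1 -7; -5 -1| = 6·(-1 − 35) = -216
  − (-5) · |-5 -4; -5 -1| = −(-5)·(5 − 20) = -75
  + (-9) · |-5 -4; 1 -7| = (-9)·(35 − (-4)) = -351
Sum: (-216) + (-75) + (-351) = -642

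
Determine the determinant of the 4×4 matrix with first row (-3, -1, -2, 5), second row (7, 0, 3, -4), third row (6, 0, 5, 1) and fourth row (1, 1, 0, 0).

101

Expand along row 4 (it has 2 zeros):
  − (1) · M_41   where M_41 = det([-1 -2 5; 0 3 -4; 0 5 1]) = -23
  + (1) · M_42   where M_42 = det([-3 -2 5; 7 3 -4; 6 5 1]) = 78
det = (-1)·(1)·(-23) + (+1)·(1)·(78) = 101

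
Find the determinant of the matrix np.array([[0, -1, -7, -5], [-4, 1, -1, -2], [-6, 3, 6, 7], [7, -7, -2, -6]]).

Expand along row 1 (it has 1 zero):
  − (-1) · M_12   where M_12 = det([-4 -1 -2; -6 6 7; 7 -2 -6]) = 135
  + (-7) · M_13   where M_13 = det([-4 1 -2; -6 3 7; 7 -7 -6]) = -153
  − (-5) · M_14   where M_14 = det([-4 1 -1; -6 3 6; 7 -7 -2]) = -135
det = (-1)·(-1)·(135) + (+1)·(-7)·(-153) + (-1)·(-5)·(-135) = 531

531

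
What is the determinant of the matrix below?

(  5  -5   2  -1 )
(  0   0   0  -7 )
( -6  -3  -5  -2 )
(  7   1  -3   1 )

The determinant is -2555.

Expand along row 2 (it has 3 zeros):
  + (-7) · M_24   where M_24 = det([5 -5 2; -6 -3 -5; 7 1 -3]) = 365
det = (+1)·(-7)·(365) = -2555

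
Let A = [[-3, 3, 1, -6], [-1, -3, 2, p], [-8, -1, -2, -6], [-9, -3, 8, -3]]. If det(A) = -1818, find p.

p = -3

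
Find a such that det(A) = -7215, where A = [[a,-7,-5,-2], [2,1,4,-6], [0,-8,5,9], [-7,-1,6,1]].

Expanding along the row containing a, det(A) is linear in a: det(A) = (205)·a + (-5985).
Set (205)·a + (-5985) = -7215  ⇒  (205)·a = -1230  ⇒  a = -6.

-6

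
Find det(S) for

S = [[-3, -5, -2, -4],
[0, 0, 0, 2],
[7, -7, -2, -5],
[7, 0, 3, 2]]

The determinant is 280.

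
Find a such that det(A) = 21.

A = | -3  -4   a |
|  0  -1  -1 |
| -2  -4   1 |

-7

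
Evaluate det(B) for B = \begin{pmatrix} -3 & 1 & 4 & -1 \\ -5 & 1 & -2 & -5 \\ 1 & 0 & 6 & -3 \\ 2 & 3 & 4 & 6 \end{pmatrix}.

Expand along row 3 (it has 1 zero):
  + (1) · M_31   where M_31 = det([1 4 -1; 1 -2 -5; 3 4 6]) = -86
  + (6) · M_33   where M_33 = det([-3 1 -1; -5 1 -5; 2 3 6]) = -26
  − (-3) · M_34   where M_34 = det([-3 1 4; -5 1 -2; 2 3 4]) = -82
det = (+1)·(1)·(-86) + (+1)·(6)·(-26) + (-1)·(-3)·(-82) = -488

-488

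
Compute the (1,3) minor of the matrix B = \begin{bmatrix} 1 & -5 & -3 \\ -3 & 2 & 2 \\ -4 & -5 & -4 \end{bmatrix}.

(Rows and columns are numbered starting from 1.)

Delete row 1 and column 3; the remaining 2×2 submatrix is [-3 2; -4 -5].
Its determinant is (-3)·(-5) − 2·(-4) = 23.

The minor is 23.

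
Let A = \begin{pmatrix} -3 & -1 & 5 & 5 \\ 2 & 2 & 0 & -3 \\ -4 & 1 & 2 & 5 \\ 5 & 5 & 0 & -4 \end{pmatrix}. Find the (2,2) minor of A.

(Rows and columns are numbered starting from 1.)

The minor is 19.

Delete row 2 and column 2; the remaining 3×3 submatrix is [-3 5 5; -4 2 5; 5 0 -4].
Its determinant is 19.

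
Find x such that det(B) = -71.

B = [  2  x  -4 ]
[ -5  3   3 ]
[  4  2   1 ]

Expanding along the row containing x, det(B) is linear in x: det(B) = (17)·x + (82).
Set (17)·x + (82) = -71  ⇒  (17)·x = -153  ⇒  x = -9.

x = -9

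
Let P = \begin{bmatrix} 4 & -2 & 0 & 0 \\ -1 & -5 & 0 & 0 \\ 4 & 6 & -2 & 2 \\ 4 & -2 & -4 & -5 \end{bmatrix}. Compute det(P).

P is block lower-triangular with a 2×2 block and a 2×2 block on the diagonal, so its determinant equals the product of the determinants of the diagonal blocks.
det of the 2×2 block = -22
det of the 2×2 block = 18
det = (-22)·(18) = -396

-396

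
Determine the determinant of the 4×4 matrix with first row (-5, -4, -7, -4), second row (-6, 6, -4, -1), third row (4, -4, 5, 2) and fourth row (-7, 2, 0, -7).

The determinant is 996.

Expand along row 4 (it has 1 zero):
  − (-7) · M_41   where M_41 = det([-4 -7 -4; 6 -4 -1; -4 5 2]) = 12
  + (2) · M_42   where M_42 = det([-5 -7 -4; -6 -4 -1; 4 5 2]) = 15
  + (-7) · M_44   where M_44 = det([-5 -4 -7; -6 6 -4; 4 -4 5]) = -126
det = (-1)·(-7)·(12) + (+1)·(2)·(15) + (+1)·(-7)·(-126) = 996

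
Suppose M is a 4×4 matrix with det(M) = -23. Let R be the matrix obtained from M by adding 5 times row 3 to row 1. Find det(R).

-23

Adding a multiple of one row to another leaves the determinant unchanged.
det(R) = (1)·(-23) = -23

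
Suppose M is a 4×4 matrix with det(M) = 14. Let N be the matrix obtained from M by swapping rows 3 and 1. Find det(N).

Swapping two rows multiplies the determinant by −1.
det(N) = (-1)·(14) = -14

The determinant is -14.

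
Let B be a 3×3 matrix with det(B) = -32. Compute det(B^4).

1048576

det(B^4) = (det B)^4 = (-32)^4 = 1048576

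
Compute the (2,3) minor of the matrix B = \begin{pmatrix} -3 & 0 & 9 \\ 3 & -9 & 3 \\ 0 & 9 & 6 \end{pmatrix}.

The minor is -27.

Delete row 2 and column 3; the remaining 2×2 submatrix is [-3 0; 0 9].
Its determinant is (-3)·9 − 0·0 = -27.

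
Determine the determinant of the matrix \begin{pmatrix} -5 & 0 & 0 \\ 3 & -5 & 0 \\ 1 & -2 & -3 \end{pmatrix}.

-75

The matrix is lower triangular, so the determinant is the product of the diagonal entries:
det = (-5) · (-5) · (-3) = -75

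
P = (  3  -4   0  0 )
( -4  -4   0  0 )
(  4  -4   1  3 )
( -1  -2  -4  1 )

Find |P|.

-364

P is block lower-triangular with a 2×2 block and a 2×2 block on the diagonal, so its determinant equals the product of the determinants of the diagonal blocks.
det of the 2×2 block = -28
det of the 2×2 block = 13
det = (-28)·(13) = -364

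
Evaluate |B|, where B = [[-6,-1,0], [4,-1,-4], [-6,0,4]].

Expand along row 1:
  + (-6) · |-1 -4; 0 4| = (-6)·(-4 − 0) = 24
  − (-1) · |4 -4; -6 4| = −(-1)·(16 − 24) = -8
Sum: (24) + (-8) = 16

|B| = 16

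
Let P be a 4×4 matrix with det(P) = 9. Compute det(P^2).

81

det(P^2) = (det P)^2 = (9)^2 = 81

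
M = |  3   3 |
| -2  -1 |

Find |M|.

det(M) = 3·(-1) − 3·(-2) = -3 − (-6) = 3

3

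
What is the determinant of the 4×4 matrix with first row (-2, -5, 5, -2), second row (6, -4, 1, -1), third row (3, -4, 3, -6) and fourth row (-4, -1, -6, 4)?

Expand along row 1:
  + (-2) · M_11   where M_11 = det([-4 1 -1; -4 3 -6; -1 -6 4]) = 91
  − (-5) · M_12   where M_12 = det([6 1 -1; 3 3 -6; -4 -6 4]) = -126
  + (5) · M_13   where M_13 = det([6 -4 -1; 3 -4 -6; -4 -1 4]) = -161
  − (-2) · M_14   where M_14 = det([6 -4 1; 3 -4 3; -4 -1 -6]) = 119
det = (+1)·(-2)·(91) + (-1)·(-5)·(-126) + (+1)·(5)·(-161) + (-1)·(-2)·(119) = -1379

-1379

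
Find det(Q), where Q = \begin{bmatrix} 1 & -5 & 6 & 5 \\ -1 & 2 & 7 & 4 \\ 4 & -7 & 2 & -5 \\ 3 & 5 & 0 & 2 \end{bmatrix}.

-1957

Expand along row 4 (it has 1 zero):
  − (3) · M_41   where M_41 = det([-5 6 5; 2 7 4; -7 2 -5]) = 372
  + (5) · M_42   where M_42 = det([1 6 5; -1 7 4; 4 2 -5]) = -127
  + (2) · M_44   where M_44 = det([1 -5 6; -1 2 7; 4 -7 2]) = -103
det = (-1)·(3)·(372) + (+1)·(5)·(-127) + (+1)·(2)·(-103) = -1957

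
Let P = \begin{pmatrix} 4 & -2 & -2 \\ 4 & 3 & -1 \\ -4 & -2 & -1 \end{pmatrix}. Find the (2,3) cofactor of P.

The cofactor is 16.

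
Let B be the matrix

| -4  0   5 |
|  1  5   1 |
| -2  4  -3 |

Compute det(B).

Expand along column 2:
  + 5 · |-4 5; -2 -3| = 5·(12 − (-10)) = 110
  − 4 · |-4 5; 1 1| = −4·(-4 − 5) = 36
Sum: (110) + (36) = 146

The determinant is 146.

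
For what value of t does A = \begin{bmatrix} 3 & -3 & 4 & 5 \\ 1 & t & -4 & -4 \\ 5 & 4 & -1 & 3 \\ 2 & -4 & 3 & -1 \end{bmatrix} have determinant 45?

Expanding along the column containing t, det(A) is linear in t: det(A) = (105)·t + (-480).
Set (105)·t + (-480) = 45  ⇒  (105)·t = 525  ⇒  t = 5.

t = 5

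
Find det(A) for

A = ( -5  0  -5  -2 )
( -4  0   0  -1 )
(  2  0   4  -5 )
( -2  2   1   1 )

244

Expand along column 2 (it has 3 zeros):
  + (2) · M_42   where M_42 = det([-5 -5 -2; -4 0 -1; 2 4 -5]) = 122
det = (+1)·(2)·(122) = 244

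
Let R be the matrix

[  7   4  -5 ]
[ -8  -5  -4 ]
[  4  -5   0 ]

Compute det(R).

|R| = -504

Expand along row 3:
  + 4 · |4 -5; -5 -4| = 4·(-16 − 25) = -164
  − (-5) · |7 -5; -8 -4| = −(-5)·(-28 − 40) = -340
Sum: (-164) + (-340) = -504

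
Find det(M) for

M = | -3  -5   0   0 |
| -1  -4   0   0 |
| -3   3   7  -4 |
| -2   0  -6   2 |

M is block lower-triangular with a 2×2 block and a 2×2 block on the diagonal, so its determinant equals the product of the determinants of the diagonal blocks.
det of the 2×2 block = 7
det of the 2×2 block = -10
det = (7)·(-10) = -70

|M| = -70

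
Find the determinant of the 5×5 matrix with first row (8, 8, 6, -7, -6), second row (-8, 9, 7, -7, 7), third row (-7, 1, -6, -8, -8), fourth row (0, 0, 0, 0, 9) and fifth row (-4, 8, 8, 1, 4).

Expand along row 4 (it has 4 zeros):
  − (9) · M_45   where M_45 = det([8 8 6 -7; -8 9 7 -7; -7 1 -6 -8; -4 8 8 1]) = -5026
det = (-1)·(9)·(-5026) = 45234

45234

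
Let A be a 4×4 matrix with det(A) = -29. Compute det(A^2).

det(A^2) = (det A)^2 = (-29)^2 = 841

The determinant is 841.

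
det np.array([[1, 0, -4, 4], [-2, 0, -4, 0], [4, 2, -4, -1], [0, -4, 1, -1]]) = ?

Expand along row 2 (it has 2 zeros):
  − (-2) · M_21   where M_21 = det([0 -4 4; 2 -4 -1; -4 1 -1]) = -80
  − (-4) · M_23   where M_23 = det([1 0 4; 4 2 -1; 0 -4 -1]) = -70
det = (-1)·(-2)·(-80) + (-1)·(-4)·(-70) = -440

-440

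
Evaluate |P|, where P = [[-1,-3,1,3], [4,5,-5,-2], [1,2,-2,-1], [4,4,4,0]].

The determinant is -40.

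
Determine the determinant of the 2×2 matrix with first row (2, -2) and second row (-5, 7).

det = 2·7 − (-2)·(-5) = 14 − 10 = 4

4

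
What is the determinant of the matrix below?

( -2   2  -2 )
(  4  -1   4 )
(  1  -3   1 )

The determinant is 0.

Expand along column 1:
  + (-2) · |-1 4; -3 1| = (-2)·(-1 − (-12)) = -22
  − 4 · |2 -2; -3 1| = −4·(2 − 6) = 16
  + 1 · |2 -2; -1 4| = 1·(8 − 2) = 6
Sum: (-22) + (16) + (6) = 0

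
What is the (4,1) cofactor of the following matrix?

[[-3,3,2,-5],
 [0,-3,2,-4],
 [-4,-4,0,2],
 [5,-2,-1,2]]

Delete row 4 and column 1; the remaining 3×3 submatrix is [3 2 -5; -3 2 -4; -4 0 2].
Its determinant is 16.
The cofactor carries sign (−1)^(4+1) = −1, so C_{4,1} = −(16) = -16.

The cofactor is -16.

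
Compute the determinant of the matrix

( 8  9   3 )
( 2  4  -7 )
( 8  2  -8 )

The determinant is -588.

Expand along column 1:
  + 8 · |4 -7; 2 -8| = 8·(-32 − (-14)) = -144
  − 2 · |9 3; 2 -8| = −2·(-72 − 6) = 156
  + 8 · |9 3; 4 -7| = 8·(-63 − 12) = -600
Sum: (-144) + (156) + (-600) = -588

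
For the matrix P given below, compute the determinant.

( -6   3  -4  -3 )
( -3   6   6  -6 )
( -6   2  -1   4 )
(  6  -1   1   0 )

Expand along row 4 (it has 1 zero):
  − (6) · M_41   where M_41 = det([3 -4 -3; 6 6 -6; 2 -1 4]) = 252
  + (-1) · M_42   where M_42 = det([-6 -4 -3; -3 6 -6; -6 -1 4]) = -417
  − (1) · M_43   where M_43 = det([-6 3 -3; -3 6 -6; -6 2 4]) = -162
det = (-1)·(6)·(252) + (+1)·(-1)·(-417) + (-1)·(1)·(-162) = -933

det(P) = -933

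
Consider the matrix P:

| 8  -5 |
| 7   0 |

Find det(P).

35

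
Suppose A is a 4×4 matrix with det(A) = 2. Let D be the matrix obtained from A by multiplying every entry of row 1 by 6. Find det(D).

det(D) = 12

Scaling one row by 6 multiplies the determinant by 6.
det(D) = (6)·(2) = 12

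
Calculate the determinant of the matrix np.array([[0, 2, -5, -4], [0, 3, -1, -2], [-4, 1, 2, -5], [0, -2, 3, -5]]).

404

Expand along column 1 (it has 3 zeros):
  + (-4) · M_31   where M_31 = det([2 -5 -4; 3 -1 -2; -2 3 -5]) = -101
det = (+1)·(-4)·(-101) = 404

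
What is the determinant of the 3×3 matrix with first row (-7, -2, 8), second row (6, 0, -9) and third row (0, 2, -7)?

Expand along column 1:
  + (-7) · |0 -9; 2 -7| = (-7)·(0 − (-18)) = -126
  − 6 · |-2 8; 2 -7| = −6·(14 − 16) = 12
Sum: (-126) + (12) = -114

-114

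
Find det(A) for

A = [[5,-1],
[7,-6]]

The determinant is -23.

det(A) = 5·(-6) − (-1)·7 = -30 − (-7) = -23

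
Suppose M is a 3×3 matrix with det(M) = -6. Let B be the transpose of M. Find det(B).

det(Mᵀ) = det(M).
det(B) = (1)·(-6) = -6

The determinant is -6.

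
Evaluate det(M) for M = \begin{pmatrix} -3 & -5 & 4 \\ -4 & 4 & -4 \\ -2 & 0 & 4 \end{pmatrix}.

Expand along row 3:
  + (-2) · |-5 4; 4 -4| = (-2)·(20 − 16) = -8
  + 4 · |-3 -5; -4 4| = 4·(-12 − 20) = -128
Sum: (-8) + (-128) = -136

-136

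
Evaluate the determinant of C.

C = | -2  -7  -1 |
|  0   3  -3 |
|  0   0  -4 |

C is upper triangular, so det(C) is the product of the diagonal entries:
det = (-2) · (3) · (-4) = 24

|C| = 24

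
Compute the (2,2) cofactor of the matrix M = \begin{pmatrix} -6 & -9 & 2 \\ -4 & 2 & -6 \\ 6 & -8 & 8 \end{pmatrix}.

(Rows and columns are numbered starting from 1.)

Delete row 2 and column 2; the remaining 2×2 submatrix is [-6 2; 6 8].
Its determinant is (-6)·8 − 2·6 = -60.
The cofactor carries sign (−1)^(2+2) = +1, so C_{2,2} = +(-60) = -60.

-60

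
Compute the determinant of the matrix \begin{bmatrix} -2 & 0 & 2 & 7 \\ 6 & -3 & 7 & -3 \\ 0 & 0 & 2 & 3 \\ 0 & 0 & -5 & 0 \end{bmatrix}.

90

Expand along row 4 (it has 3 zeros):
  − (-5) · M_43   where M_43 = det([-2 0 7; 6 -3 -3; 0 0 3]) = 18
det = (-1)·(-5)·(18) = 90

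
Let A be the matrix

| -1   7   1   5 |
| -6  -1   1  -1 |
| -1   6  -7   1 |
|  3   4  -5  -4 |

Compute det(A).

|A| = 1689

Expand along row 1:
  + (-1) · M_11   where M_11 = det([-1 1 -1; 6 -7 1; 4 -5 -4]) = -3
  − (7) · M_12   where M_12 = det([-6 1 -1; -1 -7 1; 3 -5 -4]) = -225
  + (1) · M_13   where M_13 = det([-6 -1 -1; -1 6 1; 3 4 -4]) = 191
  − (5) · M_14   where M_14 = det([-6 -1 1; -1 6 -7; 3 4 -5]) = 16
det = (+1)·(-1)·(-3) + (-1)·(7)·(-225) + (+1)·(1)·(191) + (-1)·(5)·(16) = 1689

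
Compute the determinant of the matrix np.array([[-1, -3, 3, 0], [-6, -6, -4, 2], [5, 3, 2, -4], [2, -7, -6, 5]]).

1002

Expand along row 1 (it has 1 zero):
  + (-1) · M_11   where M_11 = det([-6 -4 2; 3 2 -4; -7 -6 5]) = 24
  − (-3) · M_12   where M_12 = det([-6 -4 2; 5 2 -4; 2 -6 5]) = 148
  + (3) · M_13   where M_13 = det([-6 -6 2; 5 3 -4; 2 -7 5]) = 194
det = (+1)·(-1)·(24) + (-1)·(-3)·(148) + (+1)·(3)·(194) = 1002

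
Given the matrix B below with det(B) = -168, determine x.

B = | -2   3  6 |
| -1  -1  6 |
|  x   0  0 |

Expanding along the row containing x, det(B) is linear in x: det(B) = (24)·x + (0).
Set (24)·x + (0) = -168  ⇒  (24)·x = -168  ⇒  x = -7.

-7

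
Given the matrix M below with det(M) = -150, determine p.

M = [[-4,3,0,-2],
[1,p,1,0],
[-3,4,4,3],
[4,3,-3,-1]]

Expanding along the column containing p, det(M) is linear in p: det(M) = (-6)·p + (-192).
Set (-6)·p + (-192) = -150  ⇒  (-6)·p = 42  ⇒  p = -7.

-7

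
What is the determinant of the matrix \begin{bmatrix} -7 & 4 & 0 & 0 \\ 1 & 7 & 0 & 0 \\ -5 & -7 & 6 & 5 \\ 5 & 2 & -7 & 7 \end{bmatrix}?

-4081

The matrix is block lower-triangular with a 2×2 block and a 2×2 block on the diagonal, so its determinant equals the product of the determinants of the diagonal blocks.
det of the 2×2 block = -53
det of the 2×2 block = 77
det = (-53)·(77) = -4081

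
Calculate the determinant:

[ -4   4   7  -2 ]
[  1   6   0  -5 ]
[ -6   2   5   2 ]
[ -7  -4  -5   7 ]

The determinant is -520.

Expand along row 2 (it has 1 zero):
  − (1) · M_21   where M_21 = det([4 7 -2; 2 5 2; -4 -5 7]) = 6
  + (6) · M_22   where M_22 = det([-4 7 -2; -6 5 2; -7 -5 7]) = -114
  + (-5) · M_24   where M_24 = det([-4 4 7; -6 2 5; -7 -4 -5]) = -34
det = (-1)·(1)·(6) + (+1)·(6)·(-114) + (+1)·(-5)·(-34) = -520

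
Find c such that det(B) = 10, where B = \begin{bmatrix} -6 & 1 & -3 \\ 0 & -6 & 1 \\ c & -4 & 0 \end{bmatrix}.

c = -2

Expanding along the column containing c, det(B) is linear in c: det(B) = (-17)·c + (-24).
Set (-17)·c + (-24) = 10  ⇒  (-17)·c = 34  ⇒  c = -2.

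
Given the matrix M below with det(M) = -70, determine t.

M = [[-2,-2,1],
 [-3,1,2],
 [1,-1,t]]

8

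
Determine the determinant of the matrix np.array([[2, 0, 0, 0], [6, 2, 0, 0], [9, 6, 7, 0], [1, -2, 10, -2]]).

The determinant is -56.

The matrix is lower triangular, so the determinant is the product of the diagonal entries:
det = (2) · (2) · (7) · (-2) = -56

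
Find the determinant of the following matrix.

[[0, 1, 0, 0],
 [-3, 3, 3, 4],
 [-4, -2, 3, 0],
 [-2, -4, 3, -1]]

The determinant is 27.

Expand along row 1 (it has 3 zeros):
  − (1) · M_12   where M_12 = det([-3 3 4; -4 3 0; -2 3 -1]) = -27
det = (-1)·(1)·(-27) = 27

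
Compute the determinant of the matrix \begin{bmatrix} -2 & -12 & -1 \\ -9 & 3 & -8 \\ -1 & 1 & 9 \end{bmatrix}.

Expand along column 1:
  + (-2) · |3 -8; 1 9| = (-2)·(27 − (-8)) = -70
  − (-9) · |-12 -1; 1 9| = −(-9)·(-108 − (-1)) = -963
  + (-1) · |-12 -1; 3 -8| = (-1)·(96 − (-3)) = -99
Sum: (-70) + (-963) + (-99) = -1132

The determinant is -1132.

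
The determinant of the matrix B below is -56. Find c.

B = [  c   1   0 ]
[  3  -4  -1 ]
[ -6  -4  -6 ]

Expanding along the column containing c, det(B) is linear in c: det(B) = (20)·c + (24).
Set (20)·c + (24) = -56  ⇒  (20)·c = -80  ⇒  c = -4.

-4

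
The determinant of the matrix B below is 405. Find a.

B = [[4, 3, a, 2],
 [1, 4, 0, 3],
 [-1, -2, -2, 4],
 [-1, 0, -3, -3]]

a = -4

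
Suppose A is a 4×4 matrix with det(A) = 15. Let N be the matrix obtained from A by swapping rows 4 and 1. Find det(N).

-15

Swapping two rows multiplies the determinant by −1.
det(N) = (-1)·(15) = -15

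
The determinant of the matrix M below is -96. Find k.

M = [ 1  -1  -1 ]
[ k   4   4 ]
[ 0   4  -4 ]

Expanding along the column containing k, det(M) is linear in k: det(M) = (-8)·k + (-32).
Set (-8)·k + (-32) = -96  ⇒  (-8)·k = -64  ⇒  k = 8.

8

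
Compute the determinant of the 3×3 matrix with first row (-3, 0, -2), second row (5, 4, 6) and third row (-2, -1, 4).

-72

Expand along row 1:
  + (-3) · |4 6; -1 4| = (-3)·(16 − (-6)) = -66
  + (-2) · |5 4; -2 -1| = (-2)·(-5 − (-8)) = -6
Sum: (-66) + (-6) = -72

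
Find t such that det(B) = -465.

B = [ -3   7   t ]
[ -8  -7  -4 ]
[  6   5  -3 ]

Expanding along the column containing t, det(B) is linear in t: det(B) = (2)·t + (-459).
Set (2)·t + (-459) = -465  ⇒  (2)·t = -6  ⇒  t = -3.

t = -3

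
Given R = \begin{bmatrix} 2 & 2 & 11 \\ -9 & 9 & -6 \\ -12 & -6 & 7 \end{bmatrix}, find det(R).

|R| = 2106

Expand along row 1:
  + 2 · |9 -6; -6 7| = 2·(63 − 36) = 54
  − 2 · |-9 -6; -12 7| = −2·(-63 − 72) = 270
  + 11 · |-9 9; -12 -6| = 11·(54 − (-108)) = 1782
Sum: (54) + (270) + (1782) = 2106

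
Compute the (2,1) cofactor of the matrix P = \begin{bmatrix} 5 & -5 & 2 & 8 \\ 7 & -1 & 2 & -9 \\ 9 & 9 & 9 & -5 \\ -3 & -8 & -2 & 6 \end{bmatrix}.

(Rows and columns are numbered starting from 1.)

Delete row 2 and column 1; the remaining 3×3 submatrix is [-5 2 8; 9 9 -5; -8 -2 6].
Its determinant is 184.
The cofactor carries sign (−1)^(2+1) = −1, so C_{2,1} = −(184) = -184.

The cofactor is -184.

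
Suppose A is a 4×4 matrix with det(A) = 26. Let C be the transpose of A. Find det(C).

|C| = 26

det(Aᵀ) = det(A).
det(C) = (1)·(26) = 26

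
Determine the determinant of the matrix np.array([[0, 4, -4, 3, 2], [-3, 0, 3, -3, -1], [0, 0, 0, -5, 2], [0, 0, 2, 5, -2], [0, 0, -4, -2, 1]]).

24

The matrix is block upper-triangular with a 2×2 block and a 3×3 block on the diagonal, so its determinant equals the product of the determinants of the diagonal blocks.
det of the 2×2 block = 12
det of the 3×3 block = 2
det = (12)·(2) = 24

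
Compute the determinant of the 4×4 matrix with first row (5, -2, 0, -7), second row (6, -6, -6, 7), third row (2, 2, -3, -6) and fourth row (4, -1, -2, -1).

515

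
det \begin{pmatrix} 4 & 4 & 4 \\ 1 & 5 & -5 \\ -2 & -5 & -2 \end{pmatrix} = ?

The determinant is -72.

Expand along row 1:
  + 4 · |5 -5; -5 -2| = 4·(-10 − 25) = -140
  − 4 · |1 -5; -2 -2| = −4·(-2 − 10) = 48
  + 4 · |1 5; -2 -5| = 4·(-5 − (-10)) = 20
Sum: (-140) + (48) + (20) = -72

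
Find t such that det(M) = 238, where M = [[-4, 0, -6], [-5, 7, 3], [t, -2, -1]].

7

Expanding along the column containing t, det(M) is linear in t: det(M) = (42)·t + (-56).
Set (42)·t + (-56) = 238  ⇒  (42)·t = 294  ⇒  t = 7.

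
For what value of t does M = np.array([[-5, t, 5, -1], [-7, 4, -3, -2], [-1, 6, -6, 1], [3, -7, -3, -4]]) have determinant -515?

-3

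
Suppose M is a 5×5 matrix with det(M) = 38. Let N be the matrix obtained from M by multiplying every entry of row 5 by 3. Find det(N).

Scaling one row by 3 multiplies the determinant by 3.
det(N) = (3)·(38) = 114

114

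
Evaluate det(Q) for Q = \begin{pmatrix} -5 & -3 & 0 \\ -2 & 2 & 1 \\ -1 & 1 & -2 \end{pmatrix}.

Expand along row 1:
  + (-5) · |2 1; 1 -2| = (-5)·(-4 − 1) = 25
  − (-3) · |-2 1; -1 -2| = −(-3)·(4 − (-1)) = 15
Sum: (25) + (15) = 40

The determinant is 40.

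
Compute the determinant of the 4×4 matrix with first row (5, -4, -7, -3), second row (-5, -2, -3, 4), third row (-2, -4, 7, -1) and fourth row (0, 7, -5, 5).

-937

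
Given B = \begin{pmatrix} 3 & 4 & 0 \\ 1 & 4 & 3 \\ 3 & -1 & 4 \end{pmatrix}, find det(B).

Expand along column 3:
  − 3 · |3 4; 3 -1| = −3·(-3 − 12) = 45
  + 4 · |3 4; 1 4| = 4·(12 − 4) = 32
Sum: (45) + (32) = 77

77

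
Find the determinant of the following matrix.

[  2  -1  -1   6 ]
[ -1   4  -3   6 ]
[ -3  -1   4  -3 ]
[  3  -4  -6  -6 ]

609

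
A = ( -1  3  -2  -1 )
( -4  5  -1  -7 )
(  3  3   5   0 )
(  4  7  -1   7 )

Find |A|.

|A| = 174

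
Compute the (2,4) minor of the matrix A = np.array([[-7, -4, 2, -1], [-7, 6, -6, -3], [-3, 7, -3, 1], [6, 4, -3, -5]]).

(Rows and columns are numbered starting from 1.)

63

Delete row 2 and column 4; the remaining 3×3 submatrix is [-7 -4 2; -3 7 -3; 6 4 -3].
Its determinant is 63.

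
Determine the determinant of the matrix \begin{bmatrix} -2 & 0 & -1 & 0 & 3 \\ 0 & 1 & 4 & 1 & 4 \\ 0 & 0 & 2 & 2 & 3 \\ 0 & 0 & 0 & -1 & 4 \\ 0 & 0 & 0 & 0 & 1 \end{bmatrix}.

The matrix is upper triangular, so the determinant is the product of the diagonal entries:
det = (-2) · (1) · (2) · (-1) · (1) = 4

The determinant is 4.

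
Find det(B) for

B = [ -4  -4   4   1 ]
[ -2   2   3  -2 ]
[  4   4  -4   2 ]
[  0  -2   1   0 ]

72

Expand along row 4 (it has 2 zeros):
  + (-2) · M_42   where M_42 = det([-4 4 1; -2 3 -2; 4 -4 2]) = -12
  − (1) · M_43   where M_43 = det([-4 -4 1; -2 2 -2; 4 4 2]) = -48
det = (+1)·(-2)·(-12) + (-1)·(1)·(-48) = 72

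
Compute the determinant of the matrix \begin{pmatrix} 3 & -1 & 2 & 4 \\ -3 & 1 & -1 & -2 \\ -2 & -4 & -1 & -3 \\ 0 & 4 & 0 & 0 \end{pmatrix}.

Expand along row 4 (it has 3 zeros):
  + (4) · M_42   where M_42 = det([3 2 4; -3 -1 -2; -2 -1 -3]) = -3
det = (+1)·(4)·(-3) = -12

-12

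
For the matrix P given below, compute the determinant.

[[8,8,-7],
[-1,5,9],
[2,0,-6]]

Expand along row 3:
  + 2 · |8 -7; 5 9| = 2·(72 − (-35)) = 214
  + (-6) · |8 8; -1 5| = (-6)·(40 − (-8)) = -288
Sum: (214) + (-288) = -74

The determinant is -74.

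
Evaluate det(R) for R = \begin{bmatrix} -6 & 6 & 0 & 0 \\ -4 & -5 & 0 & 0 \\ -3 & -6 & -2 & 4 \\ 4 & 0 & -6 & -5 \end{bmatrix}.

1836

R is block lower-triangular with a 2×2 block and a 2×2 block on the diagonal, so its determinant equals the product of the determinants of the diagonal blocks.
det of the 2×2 block = 54
det of the 2×2 block = 34
det = (54)·(34) = 1836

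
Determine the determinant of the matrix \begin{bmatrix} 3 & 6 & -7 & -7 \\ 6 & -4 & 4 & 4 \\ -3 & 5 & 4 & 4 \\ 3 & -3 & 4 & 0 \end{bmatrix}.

Expand along row 4 (it has 1 zero):
  − (3) · M_41   where M_41 = det([6 -7 -7; -4 4 4; 5 4 4]) = 0
  + (-3) · M_42   where M_42 = det([3 -7 -7; 6 4 4; -3 4 4]) = 0
  − (4) · M_43   where M_43 = det([3 6 -7; 6 -4 4; -3 5 4]) = -450
det = (-1)·(3)·(0) + (+1)·(-3)·(0) + (-1)·(4)·(-450) = 1800

1800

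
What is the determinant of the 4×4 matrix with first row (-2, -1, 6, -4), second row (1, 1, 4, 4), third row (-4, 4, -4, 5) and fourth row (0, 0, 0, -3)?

-300

Expand along row 4 (it has 3 zeros):
  + (-3) · M_44   where M_44 = det([-2 -1 6; 1 1 4; -4 4 -4]) = 100
det = (+1)·(-3)·(100) = -300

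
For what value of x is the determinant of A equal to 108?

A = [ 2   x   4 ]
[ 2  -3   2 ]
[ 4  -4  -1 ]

x = 7

Expanding along the column containing x, det(A) is linear in x: det(A) = (10)·x + (38).
Set (10)·x + (38) = 108  ⇒  (10)·x = 70  ⇒  x = 7.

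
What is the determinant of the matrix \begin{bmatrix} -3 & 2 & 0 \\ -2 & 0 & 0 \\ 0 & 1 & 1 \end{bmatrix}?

The determinant is 4.

Expand along column 3:
  + 1 · |-3 2; -2 0| = 1·(0 − (-4)) = 4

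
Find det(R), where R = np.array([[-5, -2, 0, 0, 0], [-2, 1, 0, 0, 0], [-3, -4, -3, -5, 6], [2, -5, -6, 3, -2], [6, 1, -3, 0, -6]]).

det(R) = -2322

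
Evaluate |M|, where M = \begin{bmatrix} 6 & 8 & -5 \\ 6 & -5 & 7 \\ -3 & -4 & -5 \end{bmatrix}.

Expand along row 1:
  + 6 · |-5 7; -4 -5| = 6·(25 − (-28)) = 318
  − 8 · |6 7; -3 -5| = −8·(-30 − (-21)) = 72
  + (-5) · |6 -5; -3 -4| = (-5)·(-24 − 15) = 195
Sum: (318) + (72) + (195) = 585

|M| = 585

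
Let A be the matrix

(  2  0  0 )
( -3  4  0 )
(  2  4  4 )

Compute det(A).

A is lower triangular, so det(A) is the product of the diagonal entries:
det = (2) · (4) · (4) = 32

32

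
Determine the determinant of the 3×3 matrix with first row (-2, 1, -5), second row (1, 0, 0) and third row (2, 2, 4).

-14

Expand along row 2:
  − 1 · |1 -5; 2 4| = −1·(4 − (-10)) = -14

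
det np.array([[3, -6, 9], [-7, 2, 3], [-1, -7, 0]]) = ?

540

Expand along column 3:
  + 9 · |-7 2; -1 -7| = 9·(49 − (-2)) = 459
  − 3 · |3 -6; -1 -7| = −3·(-21 − 6) = 81
Sum: (459) + (81) = 540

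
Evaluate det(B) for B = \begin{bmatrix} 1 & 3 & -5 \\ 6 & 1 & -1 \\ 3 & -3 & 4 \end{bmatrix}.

Expand along row 1:
  + 1 · |1 -1; -3 4| = 1·(4 − 3) = 1
  − 3 · |6 -1; 3 4| = −3·(24 − (-3)) = -81
  + (-5) · |6 1; 3 -3| = (-5)·(-18 − 3) = 105
Sum: (1) + (-81) + (105) = 25

det(B) = 25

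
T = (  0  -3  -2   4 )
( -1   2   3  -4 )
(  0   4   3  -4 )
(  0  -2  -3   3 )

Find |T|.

det(T) = -7

Expand along column 1 (it has 3 zeros):
  − (-1) · M_21   where M_21 = det([-3 -2 4; 4 3 -4; -2 -3 3]) = -7
det = (-1)·(-1)·(-7) = -7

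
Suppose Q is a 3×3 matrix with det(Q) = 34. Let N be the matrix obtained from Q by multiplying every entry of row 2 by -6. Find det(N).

Scaling one row by -6 multiplies the determinant by -6.
det(N) = (-6)·(34) = -204

The determinant is -204.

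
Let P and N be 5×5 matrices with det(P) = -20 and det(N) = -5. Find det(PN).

100

det(PN) = det(P)·det(N) = (-20)·(-5) = 100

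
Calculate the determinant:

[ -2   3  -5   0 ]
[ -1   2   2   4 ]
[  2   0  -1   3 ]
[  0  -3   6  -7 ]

Expand along row 1 (it has 1 zero):
  + (-2) · M_11   where M_11 = det([2 2 4; 0 -1 3; -3 6 -7]) = -52
  − (3) · M_12   where M_12 = det([-1 2 4; 2 -1 3; 0 6 -7]) = 87
  + (-5) · M_13   where M_13 = det([-1 2 4; 2 0 3; 0 -3 -7]) = -5
det = (+1)·(-2)·(-52) + (-1)·(3)·(87) + (+1)·(-5)·(-5) = -132

The determinant is -132.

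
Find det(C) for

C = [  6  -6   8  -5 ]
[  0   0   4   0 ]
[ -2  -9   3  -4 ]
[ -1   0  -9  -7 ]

The determinant is -1932.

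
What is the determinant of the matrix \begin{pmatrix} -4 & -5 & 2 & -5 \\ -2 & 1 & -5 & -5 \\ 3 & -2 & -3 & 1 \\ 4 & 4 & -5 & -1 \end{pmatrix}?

Expand along row 1:
  + (-4) · M_11   where M_11 = det([1 -5 -5; -2 -3 1; 4 -5 -1]) = -112
  − (-5) · M_12   where M_12 = det([-2 -5 -5; 3 -3 1; 4 -5 -1]) = -36
  + (2) · M_13   where M_13 = det([-2 1 -5; 3 -2 1; 4 4 -1]) = -89
  − (-5) · M_14   where M_14 = det([-2 1 -5; 3 -2 -3; 4 4 -5]) = -141
det = (+1)·(-4)·(-112) + (-1)·(-5)·(-36) + (+1)·(2)·(-89) + (-1)·(-5)·(-141) = -615

-615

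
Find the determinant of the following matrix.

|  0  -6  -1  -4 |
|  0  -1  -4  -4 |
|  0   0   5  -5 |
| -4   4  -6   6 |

-860

Expand along column 1 (it has 3 zeros):
  − (-4) · M_41   where M_41 = det([-6 -1 -4; -1 -4 -4; 0 5 -5]) = -215
det = (-1)·(-4)·(-215) = -860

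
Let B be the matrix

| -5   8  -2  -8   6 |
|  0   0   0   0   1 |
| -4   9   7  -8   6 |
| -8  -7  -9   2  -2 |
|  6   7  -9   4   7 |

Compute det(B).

The determinant is 5836.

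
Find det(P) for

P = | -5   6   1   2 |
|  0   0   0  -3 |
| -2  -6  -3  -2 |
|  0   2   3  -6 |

Expand along row 2 (it has 3 zeros):
  + (-3) · M_24   where M_24 = det([-5 6 1; -2 -6 -3; 0 2 3]) = 92
det = (+1)·(-3)·(92) = -276

-276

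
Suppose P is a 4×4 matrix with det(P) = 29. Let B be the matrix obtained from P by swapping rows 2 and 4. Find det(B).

-29

Swapping two rows multiplies the determinant by −1.
det(B) = (-1)·(29) = -29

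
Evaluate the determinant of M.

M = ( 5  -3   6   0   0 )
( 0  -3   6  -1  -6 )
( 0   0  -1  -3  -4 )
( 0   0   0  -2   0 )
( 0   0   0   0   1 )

-30

M is upper triangular, so det(M) is the product of the diagonal entries:
det = (5) · (-3) · (-1) · (-2) · (1) = -30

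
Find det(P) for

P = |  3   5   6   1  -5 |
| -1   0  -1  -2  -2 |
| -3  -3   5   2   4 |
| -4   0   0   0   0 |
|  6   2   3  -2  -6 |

Expand along row 4 (it has 4 zeros):
  − (-4) · M_41   where M_41 = det([5 6 1 -5; 0 -1 -2 -2; -3 5 2 4; 2 3 -2 -6]) = -88
det = (-1)·(-4)·(-88) = -352

|P| = -352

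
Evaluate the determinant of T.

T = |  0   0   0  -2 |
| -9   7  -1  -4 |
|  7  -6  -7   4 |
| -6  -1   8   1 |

|T| = 880

Expand along row 1 (it has 3 zeros):
  − (-2) · M_14   where M_14 = det([-9 7 -1; 7 -6 -7; -6 -1 8]) = 440
det = (-1)·(-2)·(440) = 880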